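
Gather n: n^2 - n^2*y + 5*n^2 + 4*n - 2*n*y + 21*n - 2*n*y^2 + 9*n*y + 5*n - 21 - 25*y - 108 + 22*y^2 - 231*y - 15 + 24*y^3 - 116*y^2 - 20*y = n^2*(6 - y) + n*(-2*y^2 + 7*y + 30) + 24*y^3 - 94*y^2 - 276*y - 144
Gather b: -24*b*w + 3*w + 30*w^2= -24*b*w + 30*w^2 + 3*w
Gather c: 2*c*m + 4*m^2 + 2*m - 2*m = 2*c*m + 4*m^2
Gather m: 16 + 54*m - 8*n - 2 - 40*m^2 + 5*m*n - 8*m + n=-40*m^2 + m*(5*n + 46) - 7*n + 14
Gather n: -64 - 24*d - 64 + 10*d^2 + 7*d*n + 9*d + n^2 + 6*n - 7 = 10*d^2 - 15*d + n^2 + n*(7*d + 6) - 135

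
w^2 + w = w*(w + 1)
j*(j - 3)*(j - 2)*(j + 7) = j^4 + 2*j^3 - 29*j^2 + 42*j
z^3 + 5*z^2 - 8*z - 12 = (z - 2)*(z + 1)*(z + 6)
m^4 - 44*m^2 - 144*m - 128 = (m - 8)*(m + 2)^2*(m + 4)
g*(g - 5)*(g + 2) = g^3 - 3*g^2 - 10*g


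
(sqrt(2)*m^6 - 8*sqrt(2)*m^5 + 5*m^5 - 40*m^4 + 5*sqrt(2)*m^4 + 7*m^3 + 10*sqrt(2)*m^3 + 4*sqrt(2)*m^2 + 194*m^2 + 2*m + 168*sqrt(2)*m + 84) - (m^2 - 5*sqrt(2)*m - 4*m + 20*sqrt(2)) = sqrt(2)*m^6 - 8*sqrt(2)*m^5 + 5*m^5 - 40*m^4 + 5*sqrt(2)*m^4 + 7*m^3 + 10*sqrt(2)*m^3 + 4*sqrt(2)*m^2 + 193*m^2 + 6*m + 173*sqrt(2)*m - 20*sqrt(2) + 84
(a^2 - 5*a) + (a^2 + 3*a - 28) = 2*a^2 - 2*a - 28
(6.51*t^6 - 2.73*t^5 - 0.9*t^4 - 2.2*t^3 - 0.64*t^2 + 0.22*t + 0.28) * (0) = 0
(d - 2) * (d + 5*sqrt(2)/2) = d^2 - 2*d + 5*sqrt(2)*d/2 - 5*sqrt(2)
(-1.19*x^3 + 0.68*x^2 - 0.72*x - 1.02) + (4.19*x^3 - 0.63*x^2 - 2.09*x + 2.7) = 3.0*x^3 + 0.05*x^2 - 2.81*x + 1.68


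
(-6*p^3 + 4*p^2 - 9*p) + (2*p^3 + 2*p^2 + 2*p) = -4*p^3 + 6*p^2 - 7*p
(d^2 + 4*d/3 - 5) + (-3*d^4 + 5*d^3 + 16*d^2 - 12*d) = -3*d^4 + 5*d^3 + 17*d^2 - 32*d/3 - 5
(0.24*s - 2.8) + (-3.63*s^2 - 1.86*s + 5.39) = -3.63*s^2 - 1.62*s + 2.59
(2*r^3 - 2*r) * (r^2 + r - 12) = 2*r^5 + 2*r^4 - 26*r^3 - 2*r^2 + 24*r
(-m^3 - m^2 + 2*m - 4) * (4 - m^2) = m^5 + m^4 - 6*m^3 + 8*m - 16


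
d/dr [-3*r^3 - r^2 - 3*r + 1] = -9*r^2 - 2*r - 3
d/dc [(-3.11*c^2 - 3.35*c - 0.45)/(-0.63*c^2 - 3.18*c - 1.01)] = (7.7793*c^2 + 5.7152*c + 1.9525)/(0.3969*c^4 + 4.0068*c^3 + 11.385*c^2 + 6.4236*c + 1.0201)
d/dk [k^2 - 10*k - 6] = 2*k - 10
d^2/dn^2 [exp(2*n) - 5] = 4*exp(2*n)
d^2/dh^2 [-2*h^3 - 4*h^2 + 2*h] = -12*h - 8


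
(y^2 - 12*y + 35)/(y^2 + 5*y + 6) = (y^2 - 12*y + 35)/(y^2 + 5*y + 6)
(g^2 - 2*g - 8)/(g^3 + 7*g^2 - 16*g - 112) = (g + 2)/(g^2 + 11*g + 28)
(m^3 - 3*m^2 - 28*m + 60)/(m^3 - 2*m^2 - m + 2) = (m^2 - m - 30)/(m^2 - 1)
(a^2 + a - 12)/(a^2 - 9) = (a + 4)/(a + 3)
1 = 1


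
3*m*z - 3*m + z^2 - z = (3*m + z)*(z - 1)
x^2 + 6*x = x*(x + 6)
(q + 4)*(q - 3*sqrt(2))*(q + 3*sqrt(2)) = q^3 + 4*q^2 - 18*q - 72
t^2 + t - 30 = (t - 5)*(t + 6)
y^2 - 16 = (y - 4)*(y + 4)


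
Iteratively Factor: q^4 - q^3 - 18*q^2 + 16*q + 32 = (q + 4)*(q^3 - 5*q^2 + 2*q + 8) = (q + 1)*(q + 4)*(q^2 - 6*q + 8) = (q - 2)*(q + 1)*(q + 4)*(q - 4)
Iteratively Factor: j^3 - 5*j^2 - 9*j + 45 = (j + 3)*(j^2 - 8*j + 15) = (j - 3)*(j + 3)*(j - 5)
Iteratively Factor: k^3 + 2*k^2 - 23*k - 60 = (k + 4)*(k^2 - 2*k - 15) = (k - 5)*(k + 4)*(k + 3)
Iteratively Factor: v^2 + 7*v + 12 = (v + 3)*(v + 4)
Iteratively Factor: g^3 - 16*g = (g - 4)*(g^2 + 4*g) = (g - 4)*(g + 4)*(g)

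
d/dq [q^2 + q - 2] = 2*q + 1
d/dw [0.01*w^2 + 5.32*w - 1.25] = 0.02*w + 5.32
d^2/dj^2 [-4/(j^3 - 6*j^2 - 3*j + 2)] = 24*((j - 2)*(j^3 - 6*j^2 - 3*j + 2) - 3*(-j^2 + 4*j + 1)^2)/(j^3 - 6*j^2 - 3*j + 2)^3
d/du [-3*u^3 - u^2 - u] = -9*u^2 - 2*u - 1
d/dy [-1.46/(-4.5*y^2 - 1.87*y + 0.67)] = (-13.14*y - 2.7302)/(4.5*y^2 + 1.87*y - 0.67)^2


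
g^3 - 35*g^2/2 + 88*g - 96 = (g - 8)^2*(g - 3/2)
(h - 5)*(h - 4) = h^2 - 9*h + 20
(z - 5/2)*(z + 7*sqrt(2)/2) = z^2 - 5*z/2 + 7*sqrt(2)*z/2 - 35*sqrt(2)/4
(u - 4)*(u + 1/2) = u^2 - 7*u/2 - 2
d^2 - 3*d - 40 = (d - 8)*(d + 5)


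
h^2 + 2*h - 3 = (h - 1)*(h + 3)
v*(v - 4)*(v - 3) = v^3 - 7*v^2 + 12*v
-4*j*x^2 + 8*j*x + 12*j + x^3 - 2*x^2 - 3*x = (-4*j + x)*(x - 3)*(x + 1)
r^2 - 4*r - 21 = (r - 7)*(r + 3)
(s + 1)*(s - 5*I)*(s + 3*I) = s^3 + s^2 - 2*I*s^2 + 15*s - 2*I*s + 15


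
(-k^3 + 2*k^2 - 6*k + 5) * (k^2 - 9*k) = -k^5 + 11*k^4 - 24*k^3 + 59*k^2 - 45*k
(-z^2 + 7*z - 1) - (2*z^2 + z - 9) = -3*z^2 + 6*z + 8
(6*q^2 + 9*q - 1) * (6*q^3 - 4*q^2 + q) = 36*q^5 + 30*q^4 - 36*q^3 + 13*q^2 - q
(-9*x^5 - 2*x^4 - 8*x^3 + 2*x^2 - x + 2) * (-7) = 63*x^5 + 14*x^4 + 56*x^3 - 14*x^2 + 7*x - 14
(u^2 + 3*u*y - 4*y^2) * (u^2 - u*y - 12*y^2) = u^4 + 2*u^3*y - 19*u^2*y^2 - 32*u*y^3 + 48*y^4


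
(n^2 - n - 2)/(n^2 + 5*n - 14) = (n + 1)/(n + 7)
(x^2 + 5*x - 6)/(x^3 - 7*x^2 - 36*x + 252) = (x - 1)/(x^2 - 13*x + 42)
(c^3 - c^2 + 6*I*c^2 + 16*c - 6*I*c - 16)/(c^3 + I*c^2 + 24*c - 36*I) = (c^2 + c*(-1 + 8*I) - 8*I)/(c^2 + 3*I*c + 18)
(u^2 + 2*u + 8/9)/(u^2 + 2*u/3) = (u + 4/3)/u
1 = 1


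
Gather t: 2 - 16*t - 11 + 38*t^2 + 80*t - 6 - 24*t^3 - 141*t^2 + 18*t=-24*t^3 - 103*t^2 + 82*t - 15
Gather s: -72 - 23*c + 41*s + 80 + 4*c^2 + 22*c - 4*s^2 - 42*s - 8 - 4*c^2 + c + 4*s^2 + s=0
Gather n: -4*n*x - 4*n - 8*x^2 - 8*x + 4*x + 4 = n*(-4*x - 4) - 8*x^2 - 4*x + 4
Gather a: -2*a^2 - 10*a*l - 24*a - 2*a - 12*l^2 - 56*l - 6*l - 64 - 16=-2*a^2 + a*(-10*l - 26) - 12*l^2 - 62*l - 80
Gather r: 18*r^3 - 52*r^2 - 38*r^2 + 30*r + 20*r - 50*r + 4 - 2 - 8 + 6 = 18*r^3 - 90*r^2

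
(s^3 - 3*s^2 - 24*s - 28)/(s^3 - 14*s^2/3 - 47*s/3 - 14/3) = 3*(s + 2)/(3*s + 1)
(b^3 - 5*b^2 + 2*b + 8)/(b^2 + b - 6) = (b^2 - 3*b - 4)/(b + 3)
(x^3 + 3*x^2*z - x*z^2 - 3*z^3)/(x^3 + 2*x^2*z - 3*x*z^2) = (x + z)/x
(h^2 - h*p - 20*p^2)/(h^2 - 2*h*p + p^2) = (h^2 - h*p - 20*p^2)/(h^2 - 2*h*p + p^2)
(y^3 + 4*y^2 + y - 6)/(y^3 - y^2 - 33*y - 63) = (y^2 + y - 2)/(y^2 - 4*y - 21)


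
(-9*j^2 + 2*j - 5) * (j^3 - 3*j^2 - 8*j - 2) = -9*j^5 + 29*j^4 + 61*j^3 + 17*j^2 + 36*j + 10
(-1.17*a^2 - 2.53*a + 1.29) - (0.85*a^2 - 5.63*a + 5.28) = -2.02*a^2 + 3.1*a - 3.99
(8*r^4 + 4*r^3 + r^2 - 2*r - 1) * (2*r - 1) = 16*r^5 - 2*r^3 - 5*r^2 + 1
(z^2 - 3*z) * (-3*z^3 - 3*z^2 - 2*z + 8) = -3*z^5 + 6*z^4 + 7*z^3 + 14*z^2 - 24*z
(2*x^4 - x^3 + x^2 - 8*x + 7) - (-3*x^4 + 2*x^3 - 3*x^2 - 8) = 5*x^4 - 3*x^3 + 4*x^2 - 8*x + 15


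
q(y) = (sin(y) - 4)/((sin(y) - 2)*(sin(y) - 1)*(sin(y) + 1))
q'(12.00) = 2.83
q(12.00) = -2.51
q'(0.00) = -0.50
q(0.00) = -2.00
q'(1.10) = -57.13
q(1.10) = -13.63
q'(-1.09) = 29.83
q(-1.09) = -7.91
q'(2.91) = 1.72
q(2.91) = -2.25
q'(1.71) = 2224.21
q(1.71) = -154.83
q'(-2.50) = -3.75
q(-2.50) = -2.76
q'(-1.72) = -1003.51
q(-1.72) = -75.54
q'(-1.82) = -215.30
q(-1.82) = -27.51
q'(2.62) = 4.59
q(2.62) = -3.10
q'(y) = -(sin(y) - 4)*cos(y)/((sin(y) - 2)*(sin(y) - 1)*(sin(y) + 1)^2) - (sin(y) - 4)*cos(y)/((sin(y) - 2)*(sin(y) - 1)^2*(sin(y) + 1)) - (sin(y) - 4)*cos(y)/((sin(y) - 2)^2*(sin(y) - 1)*(sin(y) + 1)) + cos(y)/((sin(y) - 2)*(sin(y) - 1)*(sin(y) + 1))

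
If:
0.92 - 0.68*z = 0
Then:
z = 1.35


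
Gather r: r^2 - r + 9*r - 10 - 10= r^2 + 8*r - 20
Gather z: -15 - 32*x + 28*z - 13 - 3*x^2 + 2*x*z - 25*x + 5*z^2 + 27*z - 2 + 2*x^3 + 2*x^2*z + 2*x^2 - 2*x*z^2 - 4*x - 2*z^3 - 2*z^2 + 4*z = 2*x^3 - x^2 - 61*x - 2*z^3 + z^2*(3 - 2*x) + z*(2*x^2 + 2*x + 59) - 30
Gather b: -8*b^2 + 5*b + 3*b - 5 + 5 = -8*b^2 + 8*b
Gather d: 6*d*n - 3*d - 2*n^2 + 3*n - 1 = d*(6*n - 3) - 2*n^2 + 3*n - 1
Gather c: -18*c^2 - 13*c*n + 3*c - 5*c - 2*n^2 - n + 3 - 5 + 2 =-18*c^2 + c*(-13*n - 2) - 2*n^2 - n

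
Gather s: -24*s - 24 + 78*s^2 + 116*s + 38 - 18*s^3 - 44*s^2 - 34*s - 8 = -18*s^3 + 34*s^2 + 58*s + 6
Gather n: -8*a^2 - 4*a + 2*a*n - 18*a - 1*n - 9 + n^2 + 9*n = -8*a^2 - 22*a + n^2 + n*(2*a + 8) - 9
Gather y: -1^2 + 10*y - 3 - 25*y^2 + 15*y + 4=-25*y^2 + 25*y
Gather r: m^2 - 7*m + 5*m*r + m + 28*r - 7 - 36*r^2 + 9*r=m^2 - 6*m - 36*r^2 + r*(5*m + 37) - 7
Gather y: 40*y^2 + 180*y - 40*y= 40*y^2 + 140*y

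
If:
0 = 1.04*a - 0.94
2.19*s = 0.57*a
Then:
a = 0.90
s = 0.24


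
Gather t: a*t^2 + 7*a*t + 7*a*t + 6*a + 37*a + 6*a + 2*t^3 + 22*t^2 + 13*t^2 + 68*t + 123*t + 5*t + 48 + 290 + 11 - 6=49*a + 2*t^3 + t^2*(a + 35) + t*(14*a + 196) + 343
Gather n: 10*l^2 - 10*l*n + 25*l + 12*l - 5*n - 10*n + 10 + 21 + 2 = 10*l^2 + 37*l + n*(-10*l - 15) + 33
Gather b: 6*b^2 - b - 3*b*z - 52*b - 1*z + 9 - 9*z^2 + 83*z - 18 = 6*b^2 + b*(-3*z - 53) - 9*z^2 + 82*z - 9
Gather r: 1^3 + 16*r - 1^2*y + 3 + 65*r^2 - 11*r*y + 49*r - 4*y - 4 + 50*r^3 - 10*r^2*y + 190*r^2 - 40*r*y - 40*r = 50*r^3 + r^2*(255 - 10*y) + r*(25 - 51*y) - 5*y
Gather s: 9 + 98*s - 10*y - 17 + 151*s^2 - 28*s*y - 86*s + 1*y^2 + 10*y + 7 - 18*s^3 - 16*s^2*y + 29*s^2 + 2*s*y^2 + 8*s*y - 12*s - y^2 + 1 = -18*s^3 + s^2*(180 - 16*y) + s*(2*y^2 - 20*y)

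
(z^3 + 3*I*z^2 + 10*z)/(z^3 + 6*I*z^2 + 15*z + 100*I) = z*(z - 2*I)/(z^2 + I*z + 20)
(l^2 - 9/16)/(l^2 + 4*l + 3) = (l^2 - 9/16)/(l^2 + 4*l + 3)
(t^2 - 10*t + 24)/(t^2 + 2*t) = (t^2 - 10*t + 24)/(t*(t + 2))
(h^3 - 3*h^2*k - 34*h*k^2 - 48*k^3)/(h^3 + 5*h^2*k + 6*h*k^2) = (h - 8*k)/h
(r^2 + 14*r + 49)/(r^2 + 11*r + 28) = (r + 7)/(r + 4)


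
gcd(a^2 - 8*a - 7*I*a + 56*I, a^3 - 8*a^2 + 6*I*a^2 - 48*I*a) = a - 8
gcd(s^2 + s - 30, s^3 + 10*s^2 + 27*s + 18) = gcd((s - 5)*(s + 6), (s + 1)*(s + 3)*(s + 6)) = s + 6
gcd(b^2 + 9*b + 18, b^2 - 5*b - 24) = b + 3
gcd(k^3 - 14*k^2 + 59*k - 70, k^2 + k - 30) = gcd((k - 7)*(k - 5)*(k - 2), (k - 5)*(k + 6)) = k - 5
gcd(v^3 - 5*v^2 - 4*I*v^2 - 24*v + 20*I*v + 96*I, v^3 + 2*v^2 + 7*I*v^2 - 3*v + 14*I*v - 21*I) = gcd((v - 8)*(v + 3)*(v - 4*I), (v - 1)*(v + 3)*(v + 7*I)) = v + 3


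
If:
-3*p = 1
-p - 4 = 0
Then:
No Solution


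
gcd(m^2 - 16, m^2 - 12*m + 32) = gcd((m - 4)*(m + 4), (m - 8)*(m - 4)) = m - 4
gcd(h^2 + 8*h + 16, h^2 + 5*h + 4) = h + 4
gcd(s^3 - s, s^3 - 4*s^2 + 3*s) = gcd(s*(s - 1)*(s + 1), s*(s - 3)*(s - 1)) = s^2 - s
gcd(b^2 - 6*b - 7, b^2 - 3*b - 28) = b - 7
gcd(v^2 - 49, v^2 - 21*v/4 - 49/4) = v - 7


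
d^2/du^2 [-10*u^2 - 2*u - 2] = -20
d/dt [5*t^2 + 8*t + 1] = 10*t + 8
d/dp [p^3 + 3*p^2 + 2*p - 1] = 3*p^2 + 6*p + 2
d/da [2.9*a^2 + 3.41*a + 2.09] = 5.8*a + 3.41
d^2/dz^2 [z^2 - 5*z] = 2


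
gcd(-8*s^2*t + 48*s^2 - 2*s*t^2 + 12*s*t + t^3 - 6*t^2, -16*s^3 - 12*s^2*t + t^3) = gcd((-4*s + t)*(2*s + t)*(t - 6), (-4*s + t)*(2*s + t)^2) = 8*s^2 + 2*s*t - t^2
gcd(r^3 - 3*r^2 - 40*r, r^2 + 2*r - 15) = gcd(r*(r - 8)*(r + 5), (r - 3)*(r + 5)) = r + 5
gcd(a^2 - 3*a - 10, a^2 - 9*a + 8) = 1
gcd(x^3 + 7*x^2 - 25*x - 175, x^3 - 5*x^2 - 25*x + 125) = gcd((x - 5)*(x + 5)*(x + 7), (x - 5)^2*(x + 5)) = x^2 - 25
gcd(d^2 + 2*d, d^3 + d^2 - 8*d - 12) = d + 2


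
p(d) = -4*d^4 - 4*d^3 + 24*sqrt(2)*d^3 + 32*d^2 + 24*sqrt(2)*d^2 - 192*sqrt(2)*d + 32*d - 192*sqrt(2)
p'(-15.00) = 71992.50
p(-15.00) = -285393.14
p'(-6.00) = 5658.82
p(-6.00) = -8111.76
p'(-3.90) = 1561.45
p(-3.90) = -1035.86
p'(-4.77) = 2911.64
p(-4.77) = -2948.95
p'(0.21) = -208.02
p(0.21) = -318.65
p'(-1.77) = -102.83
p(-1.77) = 153.73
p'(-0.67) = -282.76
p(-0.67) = -91.25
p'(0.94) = -49.48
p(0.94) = -416.68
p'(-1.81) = -89.09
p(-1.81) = 157.57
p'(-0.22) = -264.03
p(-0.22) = -215.97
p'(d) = -16*d^3 - 12*d^2 + 72*sqrt(2)*d^2 + 64*d + 48*sqrt(2)*d - 192*sqrt(2) + 32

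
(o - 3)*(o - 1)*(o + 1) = o^3 - 3*o^2 - o + 3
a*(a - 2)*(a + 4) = a^3 + 2*a^2 - 8*a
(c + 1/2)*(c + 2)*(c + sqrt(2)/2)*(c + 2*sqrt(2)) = c^4 + 5*c^3/2 + 5*sqrt(2)*c^3/2 + 3*c^2 + 25*sqrt(2)*c^2/4 + 5*sqrt(2)*c/2 + 5*c + 2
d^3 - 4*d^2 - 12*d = d*(d - 6)*(d + 2)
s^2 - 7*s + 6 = (s - 6)*(s - 1)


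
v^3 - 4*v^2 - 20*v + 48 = (v - 6)*(v - 2)*(v + 4)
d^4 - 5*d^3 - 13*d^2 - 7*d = d*(d - 7)*(d + 1)^2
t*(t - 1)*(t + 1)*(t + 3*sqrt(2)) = t^4 + 3*sqrt(2)*t^3 - t^2 - 3*sqrt(2)*t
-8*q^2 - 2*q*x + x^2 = (-4*q + x)*(2*q + x)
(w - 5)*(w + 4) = w^2 - w - 20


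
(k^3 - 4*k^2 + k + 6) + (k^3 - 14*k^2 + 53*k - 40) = 2*k^3 - 18*k^2 + 54*k - 34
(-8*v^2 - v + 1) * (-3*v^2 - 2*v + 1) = 24*v^4 + 19*v^3 - 9*v^2 - 3*v + 1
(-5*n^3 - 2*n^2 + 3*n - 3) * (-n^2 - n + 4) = 5*n^5 + 7*n^4 - 21*n^3 - 8*n^2 + 15*n - 12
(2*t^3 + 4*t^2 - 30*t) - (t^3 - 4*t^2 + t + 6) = t^3 + 8*t^2 - 31*t - 6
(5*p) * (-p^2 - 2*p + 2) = -5*p^3 - 10*p^2 + 10*p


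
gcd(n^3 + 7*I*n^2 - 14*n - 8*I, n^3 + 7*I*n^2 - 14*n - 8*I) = n^3 + 7*I*n^2 - 14*n - 8*I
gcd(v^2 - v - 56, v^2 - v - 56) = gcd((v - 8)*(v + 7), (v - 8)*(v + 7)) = v^2 - v - 56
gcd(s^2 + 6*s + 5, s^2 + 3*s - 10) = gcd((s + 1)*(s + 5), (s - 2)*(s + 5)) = s + 5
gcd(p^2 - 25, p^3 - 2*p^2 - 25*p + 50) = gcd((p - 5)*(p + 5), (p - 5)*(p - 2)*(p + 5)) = p^2 - 25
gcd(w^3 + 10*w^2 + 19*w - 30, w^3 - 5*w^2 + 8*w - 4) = w - 1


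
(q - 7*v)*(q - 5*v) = q^2 - 12*q*v + 35*v^2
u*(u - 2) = u^2 - 2*u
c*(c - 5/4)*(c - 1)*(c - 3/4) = c^4 - 3*c^3 + 47*c^2/16 - 15*c/16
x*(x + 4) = x^2 + 4*x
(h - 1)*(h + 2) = h^2 + h - 2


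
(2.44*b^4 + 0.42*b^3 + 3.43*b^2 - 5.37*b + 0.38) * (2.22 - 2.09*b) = -5.0996*b^5 + 4.539*b^4 - 6.2363*b^3 + 18.8379*b^2 - 12.7156*b + 0.8436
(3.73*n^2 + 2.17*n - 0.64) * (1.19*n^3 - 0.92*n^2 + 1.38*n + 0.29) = 4.4387*n^5 - 0.8493*n^4 + 2.3894*n^3 + 4.6651*n^2 - 0.2539*n - 0.1856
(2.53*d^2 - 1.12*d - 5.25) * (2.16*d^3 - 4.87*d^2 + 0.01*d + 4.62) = 5.4648*d^5 - 14.7403*d^4 - 5.8603*d^3 + 37.2449*d^2 - 5.2269*d - 24.255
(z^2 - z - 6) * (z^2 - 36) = z^4 - z^3 - 42*z^2 + 36*z + 216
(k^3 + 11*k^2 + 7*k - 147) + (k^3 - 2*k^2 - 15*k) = 2*k^3 + 9*k^2 - 8*k - 147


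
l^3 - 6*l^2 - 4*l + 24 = (l - 6)*(l - 2)*(l + 2)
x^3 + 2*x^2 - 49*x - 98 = (x - 7)*(x + 2)*(x + 7)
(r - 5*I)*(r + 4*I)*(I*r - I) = I*r^3 + r^2 - I*r^2 - r + 20*I*r - 20*I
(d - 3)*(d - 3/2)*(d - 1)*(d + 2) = d^4 - 7*d^3/2 - 2*d^2 + 27*d/2 - 9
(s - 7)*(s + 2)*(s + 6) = s^3 + s^2 - 44*s - 84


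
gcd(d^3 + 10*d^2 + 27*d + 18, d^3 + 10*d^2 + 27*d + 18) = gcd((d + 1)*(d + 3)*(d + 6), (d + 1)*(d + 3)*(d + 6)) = d^3 + 10*d^2 + 27*d + 18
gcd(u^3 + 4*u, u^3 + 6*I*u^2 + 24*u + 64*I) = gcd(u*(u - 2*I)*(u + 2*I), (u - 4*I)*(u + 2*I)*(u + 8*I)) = u + 2*I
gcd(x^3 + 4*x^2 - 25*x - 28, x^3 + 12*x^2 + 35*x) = x + 7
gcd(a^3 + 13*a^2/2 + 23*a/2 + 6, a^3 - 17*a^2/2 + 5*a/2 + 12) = a + 1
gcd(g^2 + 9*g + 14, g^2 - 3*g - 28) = 1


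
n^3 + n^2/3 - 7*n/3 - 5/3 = (n - 5/3)*(n + 1)^2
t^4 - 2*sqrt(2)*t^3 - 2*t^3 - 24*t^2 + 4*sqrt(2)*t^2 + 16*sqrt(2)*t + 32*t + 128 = (t - 4)*(t + 2)*(t - 4*sqrt(2))*(t + 2*sqrt(2))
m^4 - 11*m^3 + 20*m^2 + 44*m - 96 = (m - 8)*(m - 3)*(m - 2)*(m + 2)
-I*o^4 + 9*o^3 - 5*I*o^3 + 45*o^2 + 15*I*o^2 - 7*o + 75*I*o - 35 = (o + 5)*(o + I)*(o + 7*I)*(-I*o + 1)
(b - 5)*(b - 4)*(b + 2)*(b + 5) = b^4 - 2*b^3 - 33*b^2 + 50*b + 200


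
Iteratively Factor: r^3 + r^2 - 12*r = (r + 4)*(r^2 - 3*r) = (r - 3)*(r + 4)*(r)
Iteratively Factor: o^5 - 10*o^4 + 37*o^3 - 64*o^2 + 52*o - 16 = (o - 2)*(o^4 - 8*o^3 + 21*o^2 - 22*o + 8) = (o - 4)*(o - 2)*(o^3 - 4*o^2 + 5*o - 2) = (o - 4)*(o - 2)*(o - 1)*(o^2 - 3*o + 2) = (o - 4)*(o - 2)^2*(o - 1)*(o - 1)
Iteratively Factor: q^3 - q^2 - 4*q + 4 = (q - 2)*(q^2 + q - 2) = (q - 2)*(q + 2)*(q - 1)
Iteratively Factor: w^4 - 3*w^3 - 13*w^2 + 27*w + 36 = (w - 4)*(w^3 + w^2 - 9*w - 9) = (w - 4)*(w + 1)*(w^2 - 9) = (w - 4)*(w + 1)*(w + 3)*(w - 3)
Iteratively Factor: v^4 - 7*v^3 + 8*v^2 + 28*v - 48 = (v - 4)*(v^3 - 3*v^2 - 4*v + 12) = (v - 4)*(v - 2)*(v^2 - v - 6) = (v - 4)*(v - 2)*(v + 2)*(v - 3)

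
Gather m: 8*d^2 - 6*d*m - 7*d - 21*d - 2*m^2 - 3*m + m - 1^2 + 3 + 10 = 8*d^2 - 28*d - 2*m^2 + m*(-6*d - 2) + 12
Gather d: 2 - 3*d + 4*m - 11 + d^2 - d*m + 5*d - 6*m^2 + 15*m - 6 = d^2 + d*(2 - m) - 6*m^2 + 19*m - 15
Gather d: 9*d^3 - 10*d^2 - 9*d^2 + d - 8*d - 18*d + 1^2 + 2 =9*d^3 - 19*d^2 - 25*d + 3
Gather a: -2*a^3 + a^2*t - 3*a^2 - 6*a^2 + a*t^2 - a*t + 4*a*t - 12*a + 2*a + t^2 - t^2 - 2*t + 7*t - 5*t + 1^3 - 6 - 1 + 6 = -2*a^3 + a^2*(t - 9) + a*(t^2 + 3*t - 10)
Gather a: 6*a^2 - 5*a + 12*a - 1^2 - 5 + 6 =6*a^2 + 7*a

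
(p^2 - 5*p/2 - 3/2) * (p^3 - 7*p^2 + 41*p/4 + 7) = p^5 - 19*p^4/2 + 105*p^3/4 - 65*p^2/8 - 263*p/8 - 21/2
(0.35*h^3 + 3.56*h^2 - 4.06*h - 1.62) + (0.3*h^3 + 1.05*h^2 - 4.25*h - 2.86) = 0.65*h^3 + 4.61*h^2 - 8.31*h - 4.48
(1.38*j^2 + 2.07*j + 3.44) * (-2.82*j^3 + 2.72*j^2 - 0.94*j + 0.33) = -3.8916*j^5 - 2.0838*j^4 - 5.3676*j^3 + 7.8664*j^2 - 2.5505*j + 1.1352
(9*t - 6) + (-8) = 9*t - 14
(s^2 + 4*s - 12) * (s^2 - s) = s^4 + 3*s^3 - 16*s^2 + 12*s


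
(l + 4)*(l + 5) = l^2 + 9*l + 20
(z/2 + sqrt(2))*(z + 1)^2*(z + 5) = z^4/2 + sqrt(2)*z^3 + 7*z^3/2 + 11*z^2/2 + 7*sqrt(2)*z^2 + 5*z/2 + 11*sqrt(2)*z + 5*sqrt(2)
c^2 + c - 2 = (c - 1)*(c + 2)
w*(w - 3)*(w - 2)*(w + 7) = w^4 + 2*w^3 - 29*w^2 + 42*w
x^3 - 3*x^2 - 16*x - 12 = (x - 6)*(x + 1)*(x + 2)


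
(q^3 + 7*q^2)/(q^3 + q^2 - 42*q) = q/(q - 6)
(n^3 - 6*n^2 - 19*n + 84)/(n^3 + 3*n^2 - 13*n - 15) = (n^2 - 3*n - 28)/(n^2 + 6*n + 5)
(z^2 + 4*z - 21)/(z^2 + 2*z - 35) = (z - 3)/(z - 5)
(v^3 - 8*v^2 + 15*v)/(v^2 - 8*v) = (v^2 - 8*v + 15)/(v - 8)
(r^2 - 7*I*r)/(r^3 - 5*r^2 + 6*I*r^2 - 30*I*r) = (r - 7*I)/(r^2 + r*(-5 + 6*I) - 30*I)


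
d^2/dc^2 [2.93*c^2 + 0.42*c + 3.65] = 5.86000000000000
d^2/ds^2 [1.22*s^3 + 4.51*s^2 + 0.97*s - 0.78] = 7.32*s + 9.02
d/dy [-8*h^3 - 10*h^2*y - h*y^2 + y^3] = -10*h^2 - 2*h*y + 3*y^2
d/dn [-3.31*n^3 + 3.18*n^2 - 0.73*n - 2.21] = -9.93*n^2 + 6.36*n - 0.73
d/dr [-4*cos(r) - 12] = 4*sin(r)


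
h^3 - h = h*(h - 1)*(h + 1)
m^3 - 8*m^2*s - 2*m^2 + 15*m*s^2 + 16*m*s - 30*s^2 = (m - 2)*(m - 5*s)*(m - 3*s)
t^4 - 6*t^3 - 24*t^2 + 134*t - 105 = (t - 7)*(t - 3)*(t - 1)*(t + 5)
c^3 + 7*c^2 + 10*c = c*(c + 2)*(c + 5)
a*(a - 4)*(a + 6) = a^3 + 2*a^2 - 24*a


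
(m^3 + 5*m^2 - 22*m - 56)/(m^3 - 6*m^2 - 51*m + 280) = (m^2 - 2*m - 8)/(m^2 - 13*m + 40)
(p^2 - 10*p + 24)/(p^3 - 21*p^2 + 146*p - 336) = (p - 4)/(p^2 - 15*p + 56)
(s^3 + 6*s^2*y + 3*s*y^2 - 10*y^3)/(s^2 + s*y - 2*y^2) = s + 5*y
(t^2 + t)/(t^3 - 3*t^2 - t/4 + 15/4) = 4*t/(4*t^2 - 16*t + 15)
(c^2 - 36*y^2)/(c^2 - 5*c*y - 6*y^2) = (c + 6*y)/(c + y)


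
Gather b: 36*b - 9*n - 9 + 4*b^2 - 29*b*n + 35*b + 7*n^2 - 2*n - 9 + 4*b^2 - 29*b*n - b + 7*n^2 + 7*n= 8*b^2 + b*(70 - 58*n) + 14*n^2 - 4*n - 18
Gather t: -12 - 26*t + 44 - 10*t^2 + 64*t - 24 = -10*t^2 + 38*t + 8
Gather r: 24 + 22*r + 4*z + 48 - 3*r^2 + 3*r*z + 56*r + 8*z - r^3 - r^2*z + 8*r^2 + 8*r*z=-r^3 + r^2*(5 - z) + r*(11*z + 78) + 12*z + 72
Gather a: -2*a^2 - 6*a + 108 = -2*a^2 - 6*a + 108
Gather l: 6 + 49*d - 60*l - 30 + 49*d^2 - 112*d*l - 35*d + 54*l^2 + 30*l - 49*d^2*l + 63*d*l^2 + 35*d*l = 49*d^2 + 14*d + l^2*(63*d + 54) + l*(-49*d^2 - 77*d - 30) - 24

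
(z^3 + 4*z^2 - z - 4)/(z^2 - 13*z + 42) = (z^3 + 4*z^2 - z - 4)/(z^2 - 13*z + 42)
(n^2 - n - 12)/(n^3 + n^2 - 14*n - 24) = 1/(n + 2)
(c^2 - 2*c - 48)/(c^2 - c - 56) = (c + 6)/(c + 7)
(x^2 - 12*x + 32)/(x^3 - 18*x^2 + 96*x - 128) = (x - 4)/(x^2 - 10*x + 16)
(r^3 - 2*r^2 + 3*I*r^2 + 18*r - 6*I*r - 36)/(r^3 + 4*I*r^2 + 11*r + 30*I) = (r^2 + r*(-2 + 6*I) - 12*I)/(r^2 + 7*I*r - 10)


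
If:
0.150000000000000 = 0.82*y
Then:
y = 0.18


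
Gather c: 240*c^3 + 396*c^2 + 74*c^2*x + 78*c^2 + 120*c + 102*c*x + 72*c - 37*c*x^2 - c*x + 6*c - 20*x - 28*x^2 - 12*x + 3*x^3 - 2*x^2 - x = 240*c^3 + c^2*(74*x + 474) + c*(-37*x^2 + 101*x + 198) + 3*x^3 - 30*x^2 - 33*x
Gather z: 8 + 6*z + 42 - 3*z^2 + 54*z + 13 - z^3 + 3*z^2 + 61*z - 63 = -z^3 + 121*z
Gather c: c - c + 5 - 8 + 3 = 0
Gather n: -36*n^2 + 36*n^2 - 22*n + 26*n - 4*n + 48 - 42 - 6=0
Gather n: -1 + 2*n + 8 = 2*n + 7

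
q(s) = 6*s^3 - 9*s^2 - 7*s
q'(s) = 18*s^2 - 18*s - 7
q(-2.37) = -113.83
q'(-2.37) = 136.76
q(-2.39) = -116.59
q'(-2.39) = 138.84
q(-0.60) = -0.34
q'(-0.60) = 10.28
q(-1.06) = -9.84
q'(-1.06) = 32.30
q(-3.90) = -465.50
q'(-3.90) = 336.98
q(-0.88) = -4.90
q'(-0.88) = 22.78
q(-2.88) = -197.82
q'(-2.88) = 194.14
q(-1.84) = -54.97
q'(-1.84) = 87.06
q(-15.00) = -22170.00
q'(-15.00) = 4313.00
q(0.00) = 0.00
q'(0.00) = -7.00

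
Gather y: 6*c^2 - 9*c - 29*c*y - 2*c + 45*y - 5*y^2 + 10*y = 6*c^2 - 11*c - 5*y^2 + y*(55 - 29*c)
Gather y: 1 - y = 1 - y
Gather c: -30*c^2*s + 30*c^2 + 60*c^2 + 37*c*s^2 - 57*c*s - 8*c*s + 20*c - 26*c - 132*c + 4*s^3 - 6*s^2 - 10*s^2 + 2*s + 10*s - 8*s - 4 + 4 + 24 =c^2*(90 - 30*s) + c*(37*s^2 - 65*s - 138) + 4*s^3 - 16*s^2 + 4*s + 24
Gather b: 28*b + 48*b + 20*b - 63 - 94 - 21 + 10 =96*b - 168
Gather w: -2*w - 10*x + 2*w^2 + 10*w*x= 2*w^2 + w*(10*x - 2) - 10*x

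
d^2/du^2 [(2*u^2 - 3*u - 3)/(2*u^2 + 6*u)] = 9*(-u^3 - u^2 - 3*u - 3)/(u^3*(u^3 + 9*u^2 + 27*u + 27))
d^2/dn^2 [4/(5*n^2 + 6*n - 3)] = 8*(-25*n^2 - 30*n + 4*(5*n + 3)^2 + 15)/(5*n^2 + 6*n - 3)^3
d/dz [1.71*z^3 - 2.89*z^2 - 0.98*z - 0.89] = 5.13*z^2 - 5.78*z - 0.98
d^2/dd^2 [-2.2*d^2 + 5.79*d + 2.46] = -4.40000000000000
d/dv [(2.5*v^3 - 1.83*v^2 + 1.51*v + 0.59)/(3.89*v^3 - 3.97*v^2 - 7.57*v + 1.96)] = (-2.80629999999999*v^4 - 49.5978*v^3 + 27.6625*v^2 - 2.489*v + 7.4259)/(15.1321*v^6 - 30.8866*v^5 - 43.1337*v^4 + 75.3546*v^3 + 41.7425*v^2 - 29.6744*v + 3.8416)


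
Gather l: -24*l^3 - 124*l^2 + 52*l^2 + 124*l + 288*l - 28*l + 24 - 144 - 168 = -24*l^3 - 72*l^2 + 384*l - 288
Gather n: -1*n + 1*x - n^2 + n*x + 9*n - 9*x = -n^2 + n*(x + 8) - 8*x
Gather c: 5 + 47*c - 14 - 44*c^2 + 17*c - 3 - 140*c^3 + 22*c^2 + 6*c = -140*c^3 - 22*c^2 + 70*c - 12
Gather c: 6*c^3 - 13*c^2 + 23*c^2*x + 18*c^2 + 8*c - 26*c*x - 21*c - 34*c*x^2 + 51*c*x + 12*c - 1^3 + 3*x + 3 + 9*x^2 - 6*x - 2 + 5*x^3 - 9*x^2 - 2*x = 6*c^3 + c^2*(23*x + 5) + c*(-34*x^2 + 25*x - 1) + 5*x^3 - 5*x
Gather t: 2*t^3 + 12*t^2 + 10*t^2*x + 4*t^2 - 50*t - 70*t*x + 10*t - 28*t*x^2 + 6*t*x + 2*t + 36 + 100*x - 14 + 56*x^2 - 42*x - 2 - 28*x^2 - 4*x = 2*t^3 + t^2*(10*x + 16) + t*(-28*x^2 - 64*x - 38) + 28*x^2 + 54*x + 20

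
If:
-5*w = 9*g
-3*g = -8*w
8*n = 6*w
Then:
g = 0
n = 0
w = 0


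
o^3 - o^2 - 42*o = o*(o - 7)*(o + 6)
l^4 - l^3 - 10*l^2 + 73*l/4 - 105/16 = (l - 5/2)*(l - 3/2)*(l - 1/2)*(l + 7/2)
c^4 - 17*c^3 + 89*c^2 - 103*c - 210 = (c - 7)*(c - 6)*(c - 5)*(c + 1)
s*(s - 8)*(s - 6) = s^3 - 14*s^2 + 48*s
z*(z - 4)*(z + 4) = z^3 - 16*z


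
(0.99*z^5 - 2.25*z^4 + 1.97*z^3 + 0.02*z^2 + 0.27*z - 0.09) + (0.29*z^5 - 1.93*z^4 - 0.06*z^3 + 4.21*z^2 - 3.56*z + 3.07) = 1.28*z^5 - 4.18*z^4 + 1.91*z^3 + 4.23*z^2 - 3.29*z + 2.98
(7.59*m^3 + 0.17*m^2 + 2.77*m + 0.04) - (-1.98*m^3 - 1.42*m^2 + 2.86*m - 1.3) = 9.57*m^3 + 1.59*m^2 - 0.0899999999999999*m + 1.34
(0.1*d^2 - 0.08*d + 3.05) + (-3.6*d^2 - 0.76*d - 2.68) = -3.5*d^2 - 0.84*d + 0.37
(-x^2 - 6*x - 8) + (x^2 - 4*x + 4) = -10*x - 4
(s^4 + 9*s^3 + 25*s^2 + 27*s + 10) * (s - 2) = s^5 + 7*s^4 + 7*s^3 - 23*s^2 - 44*s - 20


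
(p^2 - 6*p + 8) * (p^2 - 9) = p^4 - 6*p^3 - p^2 + 54*p - 72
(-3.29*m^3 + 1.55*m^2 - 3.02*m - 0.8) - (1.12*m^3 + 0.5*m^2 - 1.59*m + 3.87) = -4.41*m^3 + 1.05*m^2 - 1.43*m - 4.67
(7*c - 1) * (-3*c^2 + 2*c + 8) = -21*c^3 + 17*c^2 + 54*c - 8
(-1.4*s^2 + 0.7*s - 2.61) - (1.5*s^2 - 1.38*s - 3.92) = -2.9*s^2 + 2.08*s + 1.31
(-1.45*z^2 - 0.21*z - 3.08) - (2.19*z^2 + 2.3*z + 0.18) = -3.64*z^2 - 2.51*z - 3.26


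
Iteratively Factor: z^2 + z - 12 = (z - 3)*(z + 4)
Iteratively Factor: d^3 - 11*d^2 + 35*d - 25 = (d - 5)*(d^2 - 6*d + 5) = (d - 5)^2*(d - 1)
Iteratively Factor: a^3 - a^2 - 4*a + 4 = (a + 2)*(a^2 - 3*a + 2) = (a - 1)*(a + 2)*(a - 2)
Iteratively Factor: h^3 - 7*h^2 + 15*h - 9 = (h - 3)*(h^2 - 4*h + 3) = (h - 3)^2*(h - 1)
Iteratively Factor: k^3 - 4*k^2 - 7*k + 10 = (k - 5)*(k^2 + k - 2) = (k - 5)*(k - 1)*(k + 2)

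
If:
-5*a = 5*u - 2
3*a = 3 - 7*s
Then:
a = 2/5 - u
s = 3*u/7 + 9/35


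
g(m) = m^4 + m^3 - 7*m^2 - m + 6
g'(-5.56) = -517.94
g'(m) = 4*m^3 + 3*m^2 - 14*m - 1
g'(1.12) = -7.30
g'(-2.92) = -34.13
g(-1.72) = -9.33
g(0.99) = 0.08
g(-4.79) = 266.71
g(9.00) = 6720.00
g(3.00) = 48.00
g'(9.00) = 3032.00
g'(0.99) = -8.04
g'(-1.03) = 12.23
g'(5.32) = 611.70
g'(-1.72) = 11.60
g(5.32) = 754.16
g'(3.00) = 92.00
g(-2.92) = -2.96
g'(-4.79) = -304.72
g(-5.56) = 578.94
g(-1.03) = -0.36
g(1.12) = -0.92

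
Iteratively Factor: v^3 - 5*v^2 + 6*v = (v)*(v^2 - 5*v + 6) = v*(v - 2)*(v - 3)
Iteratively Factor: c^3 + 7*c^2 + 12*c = (c)*(c^2 + 7*c + 12) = c*(c + 4)*(c + 3)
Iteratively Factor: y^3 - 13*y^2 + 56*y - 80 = (y - 5)*(y^2 - 8*y + 16) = (y - 5)*(y - 4)*(y - 4)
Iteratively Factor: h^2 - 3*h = (h - 3)*(h)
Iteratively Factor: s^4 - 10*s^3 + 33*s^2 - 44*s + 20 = (s - 5)*(s^3 - 5*s^2 + 8*s - 4) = (s - 5)*(s - 2)*(s^2 - 3*s + 2) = (s - 5)*(s - 2)*(s - 1)*(s - 2)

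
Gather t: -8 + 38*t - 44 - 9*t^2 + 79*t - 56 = -9*t^2 + 117*t - 108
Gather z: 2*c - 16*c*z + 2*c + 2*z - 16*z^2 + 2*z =4*c - 16*z^2 + z*(4 - 16*c)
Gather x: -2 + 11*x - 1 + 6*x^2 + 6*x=6*x^2 + 17*x - 3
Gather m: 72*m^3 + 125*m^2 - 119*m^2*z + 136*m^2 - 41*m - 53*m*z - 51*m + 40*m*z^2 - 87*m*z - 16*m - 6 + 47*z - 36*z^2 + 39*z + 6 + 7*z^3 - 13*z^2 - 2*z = 72*m^3 + m^2*(261 - 119*z) + m*(40*z^2 - 140*z - 108) + 7*z^3 - 49*z^2 + 84*z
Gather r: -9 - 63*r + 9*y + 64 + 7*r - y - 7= -56*r + 8*y + 48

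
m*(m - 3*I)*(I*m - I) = I*m^3 + 3*m^2 - I*m^2 - 3*m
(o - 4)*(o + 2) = o^2 - 2*o - 8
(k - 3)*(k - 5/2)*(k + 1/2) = k^3 - 5*k^2 + 19*k/4 + 15/4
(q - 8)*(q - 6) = q^2 - 14*q + 48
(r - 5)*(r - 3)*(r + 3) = r^3 - 5*r^2 - 9*r + 45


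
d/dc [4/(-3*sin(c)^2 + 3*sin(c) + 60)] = 4*(2*sin(c) - 1)*cos(c)/(3*(sin(c) + cos(c)^2 + 19)^2)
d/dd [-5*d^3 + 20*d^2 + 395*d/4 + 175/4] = -15*d^2 + 40*d + 395/4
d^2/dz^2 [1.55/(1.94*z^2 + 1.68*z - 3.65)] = (-11.66716*z^2 - 10.10352*z + 1.55*(3.88*z + 1.68)*(7.76*z + 3.36) + 21.9511)/(1.94*z^2 + 1.68*z - 3.65)^3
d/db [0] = 0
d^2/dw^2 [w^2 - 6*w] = 2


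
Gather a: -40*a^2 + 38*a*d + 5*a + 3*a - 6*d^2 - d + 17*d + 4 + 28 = -40*a^2 + a*(38*d + 8) - 6*d^2 + 16*d + 32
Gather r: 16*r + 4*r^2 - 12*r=4*r^2 + 4*r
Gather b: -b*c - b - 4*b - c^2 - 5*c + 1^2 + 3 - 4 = b*(-c - 5) - c^2 - 5*c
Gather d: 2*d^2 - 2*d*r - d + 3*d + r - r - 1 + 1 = 2*d^2 + d*(2 - 2*r)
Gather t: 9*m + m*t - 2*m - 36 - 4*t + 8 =7*m + t*(m - 4) - 28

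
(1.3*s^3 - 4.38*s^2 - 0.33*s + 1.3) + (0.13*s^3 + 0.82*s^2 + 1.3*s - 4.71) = 1.43*s^3 - 3.56*s^2 + 0.97*s - 3.41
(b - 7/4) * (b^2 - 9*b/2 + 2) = b^3 - 25*b^2/4 + 79*b/8 - 7/2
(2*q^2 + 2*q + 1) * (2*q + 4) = 4*q^3 + 12*q^2 + 10*q + 4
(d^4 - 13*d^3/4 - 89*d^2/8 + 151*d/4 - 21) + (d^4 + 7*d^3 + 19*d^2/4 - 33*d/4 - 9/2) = 2*d^4 + 15*d^3/4 - 51*d^2/8 + 59*d/2 - 51/2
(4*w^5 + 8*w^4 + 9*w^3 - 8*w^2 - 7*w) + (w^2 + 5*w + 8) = 4*w^5 + 8*w^4 + 9*w^3 - 7*w^2 - 2*w + 8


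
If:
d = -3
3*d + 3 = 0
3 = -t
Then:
No Solution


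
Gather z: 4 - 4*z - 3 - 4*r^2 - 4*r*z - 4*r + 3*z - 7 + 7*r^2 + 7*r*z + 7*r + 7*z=3*r^2 + 3*r + z*(3*r + 6) - 6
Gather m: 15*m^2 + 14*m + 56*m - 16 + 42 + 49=15*m^2 + 70*m + 75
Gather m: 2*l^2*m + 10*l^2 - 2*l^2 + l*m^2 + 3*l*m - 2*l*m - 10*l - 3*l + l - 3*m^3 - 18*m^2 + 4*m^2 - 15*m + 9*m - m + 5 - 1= 8*l^2 - 12*l - 3*m^3 + m^2*(l - 14) + m*(2*l^2 + l - 7) + 4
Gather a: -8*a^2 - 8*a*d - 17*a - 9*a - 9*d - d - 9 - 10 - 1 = -8*a^2 + a*(-8*d - 26) - 10*d - 20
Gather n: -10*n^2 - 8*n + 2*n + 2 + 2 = -10*n^2 - 6*n + 4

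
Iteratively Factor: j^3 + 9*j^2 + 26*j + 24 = (j + 3)*(j^2 + 6*j + 8) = (j + 3)*(j + 4)*(j + 2)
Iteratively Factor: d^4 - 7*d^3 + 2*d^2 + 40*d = (d)*(d^3 - 7*d^2 + 2*d + 40) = d*(d - 5)*(d^2 - 2*d - 8) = d*(d - 5)*(d + 2)*(d - 4)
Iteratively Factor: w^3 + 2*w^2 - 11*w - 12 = (w + 1)*(w^2 + w - 12) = (w + 1)*(w + 4)*(w - 3)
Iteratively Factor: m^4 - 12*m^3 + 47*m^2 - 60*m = (m - 5)*(m^3 - 7*m^2 + 12*m) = (m - 5)*(m - 3)*(m^2 - 4*m) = m*(m - 5)*(m - 3)*(m - 4)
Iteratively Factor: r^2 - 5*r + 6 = (r - 3)*(r - 2)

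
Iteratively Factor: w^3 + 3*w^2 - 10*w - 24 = (w + 4)*(w^2 - w - 6) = (w - 3)*(w + 4)*(w + 2)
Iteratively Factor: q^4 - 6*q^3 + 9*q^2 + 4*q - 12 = (q - 3)*(q^3 - 3*q^2 + 4) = (q - 3)*(q + 1)*(q^2 - 4*q + 4) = (q - 3)*(q - 2)*(q + 1)*(q - 2)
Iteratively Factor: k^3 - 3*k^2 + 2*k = (k - 2)*(k^2 - k) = k*(k - 2)*(k - 1)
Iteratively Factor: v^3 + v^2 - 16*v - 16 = (v - 4)*(v^2 + 5*v + 4) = (v - 4)*(v + 4)*(v + 1)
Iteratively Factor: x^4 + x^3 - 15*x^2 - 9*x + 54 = (x - 3)*(x^3 + 4*x^2 - 3*x - 18) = (x - 3)*(x + 3)*(x^2 + x - 6) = (x - 3)*(x - 2)*(x + 3)*(x + 3)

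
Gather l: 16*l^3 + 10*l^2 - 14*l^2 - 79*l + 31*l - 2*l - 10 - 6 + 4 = 16*l^3 - 4*l^2 - 50*l - 12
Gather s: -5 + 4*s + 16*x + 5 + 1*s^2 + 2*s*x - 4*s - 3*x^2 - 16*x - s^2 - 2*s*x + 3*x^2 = 0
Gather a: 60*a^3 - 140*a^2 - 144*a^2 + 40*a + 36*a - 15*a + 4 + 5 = 60*a^3 - 284*a^2 + 61*a + 9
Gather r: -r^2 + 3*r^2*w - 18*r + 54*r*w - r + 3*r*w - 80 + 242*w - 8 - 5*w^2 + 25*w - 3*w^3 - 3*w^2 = r^2*(3*w - 1) + r*(57*w - 19) - 3*w^3 - 8*w^2 + 267*w - 88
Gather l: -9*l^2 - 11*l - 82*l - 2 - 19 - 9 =-9*l^2 - 93*l - 30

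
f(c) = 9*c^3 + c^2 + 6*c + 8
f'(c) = 27*c^2 + 2*c + 6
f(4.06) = 651.15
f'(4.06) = 459.18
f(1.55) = 53.22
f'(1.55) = 73.97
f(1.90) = 84.74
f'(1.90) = 107.27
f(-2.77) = -192.23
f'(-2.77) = 207.63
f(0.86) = 19.62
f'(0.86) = 27.69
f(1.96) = 91.37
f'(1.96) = 113.64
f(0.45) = 11.72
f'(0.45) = 12.37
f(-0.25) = 6.42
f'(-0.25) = 7.19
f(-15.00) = -30232.00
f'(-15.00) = 6051.00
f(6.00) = 2024.00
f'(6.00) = 990.00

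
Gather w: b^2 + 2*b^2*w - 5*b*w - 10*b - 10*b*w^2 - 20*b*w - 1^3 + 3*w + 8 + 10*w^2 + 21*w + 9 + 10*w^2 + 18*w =b^2 - 10*b + w^2*(20 - 10*b) + w*(2*b^2 - 25*b + 42) + 16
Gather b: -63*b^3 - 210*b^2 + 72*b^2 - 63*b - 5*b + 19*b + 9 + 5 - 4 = -63*b^3 - 138*b^2 - 49*b + 10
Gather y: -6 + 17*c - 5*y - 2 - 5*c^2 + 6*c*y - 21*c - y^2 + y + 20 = -5*c^2 - 4*c - y^2 + y*(6*c - 4) + 12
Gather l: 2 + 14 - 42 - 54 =-80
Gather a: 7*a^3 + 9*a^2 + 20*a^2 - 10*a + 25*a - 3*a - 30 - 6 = 7*a^3 + 29*a^2 + 12*a - 36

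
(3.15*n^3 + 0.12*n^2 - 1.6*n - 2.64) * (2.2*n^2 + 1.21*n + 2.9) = 6.93*n^5 + 4.0755*n^4 + 5.7602*n^3 - 7.396*n^2 - 7.8344*n - 7.656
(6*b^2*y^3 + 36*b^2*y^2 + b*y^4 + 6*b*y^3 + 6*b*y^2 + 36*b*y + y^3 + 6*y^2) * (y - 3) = 6*b^2*y^4 + 18*b^2*y^3 - 108*b^2*y^2 + b*y^5 + 3*b*y^4 - 12*b*y^3 + 18*b*y^2 - 108*b*y + y^4 + 3*y^3 - 18*y^2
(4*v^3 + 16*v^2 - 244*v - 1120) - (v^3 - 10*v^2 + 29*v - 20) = 3*v^3 + 26*v^2 - 273*v - 1100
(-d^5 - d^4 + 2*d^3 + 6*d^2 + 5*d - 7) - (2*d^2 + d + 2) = -d^5 - d^4 + 2*d^3 + 4*d^2 + 4*d - 9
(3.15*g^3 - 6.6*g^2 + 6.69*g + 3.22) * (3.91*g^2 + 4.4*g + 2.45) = 12.3165*g^5 - 11.946*g^4 + 4.8354*g^3 + 25.8562*g^2 + 30.5585*g + 7.889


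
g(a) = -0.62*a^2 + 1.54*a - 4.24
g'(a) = 1.54 - 1.24*a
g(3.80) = -7.34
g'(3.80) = -3.17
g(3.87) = -7.57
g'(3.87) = -3.26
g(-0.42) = -5.00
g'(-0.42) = 2.06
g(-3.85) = -19.36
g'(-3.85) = 6.31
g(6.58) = -20.95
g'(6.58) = -6.62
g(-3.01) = -14.49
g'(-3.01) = 5.27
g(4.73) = -10.83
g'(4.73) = -4.33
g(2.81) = -4.81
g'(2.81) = -1.94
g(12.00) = -75.04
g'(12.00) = -13.34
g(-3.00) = -14.44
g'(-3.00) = 5.26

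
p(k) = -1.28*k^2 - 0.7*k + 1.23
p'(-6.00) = 14.66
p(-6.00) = -40.65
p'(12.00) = -31.42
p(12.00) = -191.49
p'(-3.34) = 7.85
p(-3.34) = -10.71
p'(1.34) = -4.13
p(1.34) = -2.01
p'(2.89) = -8.10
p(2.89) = -11.48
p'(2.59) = -7.33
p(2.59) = -9.17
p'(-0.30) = 0.07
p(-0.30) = 1.32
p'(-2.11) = 4.70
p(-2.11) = -2.99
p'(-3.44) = 8.11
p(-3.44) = -11.51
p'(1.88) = -5.51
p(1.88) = -4.61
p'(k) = -2.56*k - 0.7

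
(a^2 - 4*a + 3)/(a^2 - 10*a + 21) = (a - 1)/(a - 7)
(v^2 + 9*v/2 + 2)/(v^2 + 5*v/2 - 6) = (2*v + 1)/(2*v - 3)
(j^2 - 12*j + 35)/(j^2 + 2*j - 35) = (j - 7)/(j + 7)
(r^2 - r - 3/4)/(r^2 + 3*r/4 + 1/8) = 2*(2*r - 3)/(4*r + 1)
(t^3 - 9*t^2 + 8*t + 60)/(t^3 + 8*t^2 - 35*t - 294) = (t^2 - 3*t - 10)/(t^2 + 14*t + 49)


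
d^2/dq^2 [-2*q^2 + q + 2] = -4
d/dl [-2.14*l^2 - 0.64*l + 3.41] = -4.28*l - 0.64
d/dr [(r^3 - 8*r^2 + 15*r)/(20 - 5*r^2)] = (-r^4 + 27*r^2 - 64*r + 60)/(5*(r^4 - 8*r^2 + 16))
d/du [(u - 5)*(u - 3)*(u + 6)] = 3*u^2 - 4*u - 33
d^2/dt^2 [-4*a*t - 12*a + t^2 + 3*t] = 2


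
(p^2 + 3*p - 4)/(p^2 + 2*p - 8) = (p - 1)/(p - 2)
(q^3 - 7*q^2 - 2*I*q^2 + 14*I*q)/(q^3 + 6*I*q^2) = (q^2 - 7*q - 2*I*q + 14*I)/(q*(q + 6*I))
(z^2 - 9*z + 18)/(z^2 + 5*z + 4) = (z^2 - 9*z + 18)/(z^2 + 5*z + 4)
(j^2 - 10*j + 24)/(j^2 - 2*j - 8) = (j - 6)/(j + 2)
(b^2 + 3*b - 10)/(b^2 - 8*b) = (b^2 + 3*b - 10)/(b*(b - 8))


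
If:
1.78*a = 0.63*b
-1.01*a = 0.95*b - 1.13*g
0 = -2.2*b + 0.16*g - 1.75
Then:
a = -0.31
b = -0.87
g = -1.00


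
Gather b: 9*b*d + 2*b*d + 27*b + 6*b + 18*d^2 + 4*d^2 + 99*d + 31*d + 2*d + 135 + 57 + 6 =b*(11*d + 33) + 22*d^2 + 132*d + 198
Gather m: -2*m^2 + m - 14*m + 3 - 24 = -2*m^2 - 13*m - 21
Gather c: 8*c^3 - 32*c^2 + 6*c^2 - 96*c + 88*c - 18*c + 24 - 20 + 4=8*c^3 - 26*c^2 - 26*c + 8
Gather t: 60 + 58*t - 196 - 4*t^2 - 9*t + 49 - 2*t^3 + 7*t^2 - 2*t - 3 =-2*t^3 + 3*t^2 + 47*t - 90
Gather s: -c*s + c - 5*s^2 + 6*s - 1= c - 5*s^2 + s*(6 - c) - 1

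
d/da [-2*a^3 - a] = -6*a^2 - 1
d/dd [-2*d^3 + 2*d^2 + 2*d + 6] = -6*d^2 + 4*d + 2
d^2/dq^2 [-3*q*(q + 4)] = -6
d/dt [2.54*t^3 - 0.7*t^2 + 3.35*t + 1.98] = 7.62*t^2 - 1.4*t + 3.35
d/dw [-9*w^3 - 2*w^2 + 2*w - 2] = -27*w^2 - 4*w + 2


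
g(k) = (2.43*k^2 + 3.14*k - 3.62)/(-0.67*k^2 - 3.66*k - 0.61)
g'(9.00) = -0.08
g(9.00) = -2.52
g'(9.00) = -0.08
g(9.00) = -2.52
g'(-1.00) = -2.50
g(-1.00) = -1.82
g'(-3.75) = -5.96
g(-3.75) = 5.08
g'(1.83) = -0.57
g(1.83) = -1.07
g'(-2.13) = -1.71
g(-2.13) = 0.17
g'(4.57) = -0.20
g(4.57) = -1.96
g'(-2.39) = -1.90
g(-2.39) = 0.64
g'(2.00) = -0.51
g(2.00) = -1.17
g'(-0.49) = -12.40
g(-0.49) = -4.47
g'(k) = (1.34*k + 3.66)*(2.43*k^2 + 3.14*k - 3.62)/(-0.67*k^2 - 3.66*k - 0.61)^2 + (4.86*k + 3.14)/(-0.67*k^2 - 3.66*k - 0.61)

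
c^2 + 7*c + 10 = (c + 2)*(c + 5)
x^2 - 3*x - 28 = (x - 7)*(x + 4)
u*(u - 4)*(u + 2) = u^3 - 2*u^2 - 8*u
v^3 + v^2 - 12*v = v*(v - 3)*(v + 4)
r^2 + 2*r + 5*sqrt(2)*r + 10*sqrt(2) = (r + 2)*(r + 5*sqrt(2))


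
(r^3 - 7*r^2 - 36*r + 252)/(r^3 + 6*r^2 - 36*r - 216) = (r - 7)/(r + 6)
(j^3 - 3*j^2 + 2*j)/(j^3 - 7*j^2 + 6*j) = (j - 2)/(j - 6)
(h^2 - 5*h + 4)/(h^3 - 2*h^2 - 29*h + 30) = (h - 4)/(h^2 - h - 30)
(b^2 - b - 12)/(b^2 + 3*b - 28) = (b + 3)/(b + 7)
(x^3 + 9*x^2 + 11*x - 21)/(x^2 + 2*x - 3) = x + 7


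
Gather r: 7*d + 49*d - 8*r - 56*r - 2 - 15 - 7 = 56*d - 64*r - 24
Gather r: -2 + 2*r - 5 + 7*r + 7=9*r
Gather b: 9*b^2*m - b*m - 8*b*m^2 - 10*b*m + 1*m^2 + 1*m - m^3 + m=9*b^2*m + b*(-8*m^2 - 11*m) - m^3 + m^2 + 2*m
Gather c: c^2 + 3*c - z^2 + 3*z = c^2 + 3*c - z^2 + 3*z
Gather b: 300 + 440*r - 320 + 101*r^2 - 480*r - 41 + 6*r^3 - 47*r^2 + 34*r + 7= 6*r^3 + 54*r^2 - 6*r - 54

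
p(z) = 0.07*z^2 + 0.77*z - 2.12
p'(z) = 0.14*z + 0.77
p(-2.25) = -3.50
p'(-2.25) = 0.46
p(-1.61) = -3.18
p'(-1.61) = 0.54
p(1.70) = -0.61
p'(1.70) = 1.01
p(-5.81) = -4.23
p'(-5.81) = -0.04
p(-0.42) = -2.43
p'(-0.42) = 0.71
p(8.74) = 9.96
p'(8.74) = 1.99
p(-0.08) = -2.18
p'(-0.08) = 0.76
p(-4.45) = -4.16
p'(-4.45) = 0.15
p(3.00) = 0.82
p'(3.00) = 1.19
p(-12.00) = -1.28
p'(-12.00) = -0.91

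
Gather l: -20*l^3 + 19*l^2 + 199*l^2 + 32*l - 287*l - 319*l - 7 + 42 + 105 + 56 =-20*l^3 + 218*l^2 - 574*l + 196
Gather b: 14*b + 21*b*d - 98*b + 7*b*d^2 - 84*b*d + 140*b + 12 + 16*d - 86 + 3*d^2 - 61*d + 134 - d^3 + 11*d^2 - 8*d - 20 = b*(7*d^2 - 63*d + 56) - d^3 + 14*d^2 - 53*d + 40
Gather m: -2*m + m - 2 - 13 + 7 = -m - 8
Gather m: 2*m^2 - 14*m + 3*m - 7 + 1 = 2*m^2 - 11*m - 6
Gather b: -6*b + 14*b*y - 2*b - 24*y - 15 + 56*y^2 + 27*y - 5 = b*(14*y - 8) + 56*y^2 + 3*y - 20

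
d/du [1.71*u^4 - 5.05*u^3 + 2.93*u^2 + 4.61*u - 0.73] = 6.84*u^3 - 15.15*u^2 + 5.86*u + 4.61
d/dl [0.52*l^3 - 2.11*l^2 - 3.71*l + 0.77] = 1.56*l^2 - 4.22*l - 3.71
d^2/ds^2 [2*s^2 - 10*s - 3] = 4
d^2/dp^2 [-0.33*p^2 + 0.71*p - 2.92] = -0.660000000000000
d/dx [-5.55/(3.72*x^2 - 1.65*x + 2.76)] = (41.292*x - 9.1575)/(3.72*x^2 - 1.65*x + 2.76)^2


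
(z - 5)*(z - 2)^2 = z^3 - 9*z^2 + 24*z - 20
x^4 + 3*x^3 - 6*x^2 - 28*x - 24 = (x - 3)*(x + 2)^3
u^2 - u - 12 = (u - 4)*(u + 3)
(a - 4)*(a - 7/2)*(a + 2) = a^3 - 11*a^2/2 - a + 28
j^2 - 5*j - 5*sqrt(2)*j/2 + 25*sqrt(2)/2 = (j - 5)*(j - 5*sqrt(2)/2)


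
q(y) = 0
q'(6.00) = 0.00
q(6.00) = 0.00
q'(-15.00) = 0.00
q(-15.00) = 0.00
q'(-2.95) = 0.00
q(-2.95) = 0.00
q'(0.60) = 0.00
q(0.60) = 0.00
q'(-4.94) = 0.00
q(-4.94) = 0.00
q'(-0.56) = 0.00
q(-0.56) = 0.00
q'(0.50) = 0.00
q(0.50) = 0.00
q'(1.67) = 0.00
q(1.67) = 0.00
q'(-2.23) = 0.00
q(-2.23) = 0.00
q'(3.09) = 0.00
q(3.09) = 0.00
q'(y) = 0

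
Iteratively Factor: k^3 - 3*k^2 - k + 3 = (k - 3)*(k^2 - 1) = (k - 3)*(k - 1)*(k + 1)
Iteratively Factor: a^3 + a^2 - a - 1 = (a - 1)*(a^2 + 2*a + 1) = (a - 1)*(a + 1)*(a + 1)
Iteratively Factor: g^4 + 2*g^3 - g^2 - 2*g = (g)*(g^3 + 2*g^2 - g - 2) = g*(g + 2)*(g^2 - 1) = g*(g + 1)*(g + 2)*(g - 1)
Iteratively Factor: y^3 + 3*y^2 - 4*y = (y + 4)*(y^2 - y) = y*(y + 4)*(y - 1)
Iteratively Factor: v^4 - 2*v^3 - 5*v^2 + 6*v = (v)*(v^3 - 2*v^2 - 5*v + 6) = v*(v - 1)*(v^2 - v - 6) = v*(v - 1)*(v + 2)*(v - 3)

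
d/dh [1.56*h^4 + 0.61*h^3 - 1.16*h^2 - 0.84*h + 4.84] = 6.24*h^3 + 1.83*h^2 - 2.32*h - 0.84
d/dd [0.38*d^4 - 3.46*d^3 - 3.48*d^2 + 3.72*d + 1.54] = 1.52*d^3 - 10.38*d^2 - 6.96*d + 3.72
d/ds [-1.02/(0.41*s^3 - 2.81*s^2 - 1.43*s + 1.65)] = (1.2546*s^2 - 5.7324*s - 1.4586)/(0.41*s^3 - 2.81*s^2 - 1.43*s + 1.65)^2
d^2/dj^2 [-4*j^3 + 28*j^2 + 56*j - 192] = 56 - 24*j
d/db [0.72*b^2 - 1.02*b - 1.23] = 1.44*b - 1.02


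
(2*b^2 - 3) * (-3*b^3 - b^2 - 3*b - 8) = -6*b^5 - 2*b^4 + 3*b^3 - 13*b^2 + 9*b + 24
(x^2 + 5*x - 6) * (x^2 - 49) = x^4 + 5*x^3 - 55*x^2 - 245*x + 294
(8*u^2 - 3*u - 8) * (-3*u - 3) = -24*u^3 - 15*u^2 + 33*u + 24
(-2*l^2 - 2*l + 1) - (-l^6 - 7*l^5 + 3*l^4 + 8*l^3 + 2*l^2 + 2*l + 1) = l^6 + 7*l^5 - 3*l^4 - 8*l^3 - 4*l^2 - 4*l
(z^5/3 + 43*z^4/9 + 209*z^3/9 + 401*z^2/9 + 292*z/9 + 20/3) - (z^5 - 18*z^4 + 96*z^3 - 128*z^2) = -2*z^5/3 + 205*z^4/9 - 655*z^3/9 + 1553*z^2/9 + 292*z/9 + 20/3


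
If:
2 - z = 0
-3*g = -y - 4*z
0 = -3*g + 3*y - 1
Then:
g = 25/6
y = 9/2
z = 2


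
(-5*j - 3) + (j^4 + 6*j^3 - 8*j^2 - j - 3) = j^4 + 6*j^3 - 8*j^2 - 6*j - 6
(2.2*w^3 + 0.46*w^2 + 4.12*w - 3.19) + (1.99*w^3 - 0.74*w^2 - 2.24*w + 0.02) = 4.19*w^3 - 0.28*w^2 + 1.88*w - 3.17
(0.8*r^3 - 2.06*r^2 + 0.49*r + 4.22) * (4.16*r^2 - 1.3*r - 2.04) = 3.328*r^5 - 9.6096*r^4 + 3.0844*r^3 + 21.1206*r^2 - 6.4856*r - 8.6088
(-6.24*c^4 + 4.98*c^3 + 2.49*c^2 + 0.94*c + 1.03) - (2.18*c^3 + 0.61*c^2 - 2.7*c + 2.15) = -6.24*c^4 + 2.8*c^3 + 1.88*c^2 + 3.64*c - 1.12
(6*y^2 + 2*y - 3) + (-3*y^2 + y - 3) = 3*y^2 + 3*y - 6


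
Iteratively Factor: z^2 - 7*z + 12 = (z - 4)*(z - 3)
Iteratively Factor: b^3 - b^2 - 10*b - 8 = (b + 2)*(b^2 - 3*b - 4) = (b - 4)*(b + 2)*(b + 1)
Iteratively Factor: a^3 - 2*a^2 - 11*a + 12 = (a - 4)*(a^2 + 2*a - 3) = (a - 4)*(a + 3)*(a - 1)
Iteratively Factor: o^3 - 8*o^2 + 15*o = (o - 5)*(o^2 - 3*o) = (o - 5)*(o - 3)*(o)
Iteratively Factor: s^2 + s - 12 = (s + 4)*(s - 3)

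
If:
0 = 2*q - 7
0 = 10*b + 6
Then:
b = -3/5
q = 7/2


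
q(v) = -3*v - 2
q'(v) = -3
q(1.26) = -5.78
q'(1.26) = -3.00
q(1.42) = -6.26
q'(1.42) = -3.00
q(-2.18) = 4.54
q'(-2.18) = -3.00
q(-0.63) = -0.11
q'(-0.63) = -3.00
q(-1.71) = 3.13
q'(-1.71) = -3.00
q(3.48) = -12.44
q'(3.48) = -3.00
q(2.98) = -10.94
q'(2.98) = -3.00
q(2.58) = -9.74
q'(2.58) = -3.00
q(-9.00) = 25.00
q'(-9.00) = -3.00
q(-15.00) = 43.00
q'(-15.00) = -3.00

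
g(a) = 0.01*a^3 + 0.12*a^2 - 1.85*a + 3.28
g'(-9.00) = -1.58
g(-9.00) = 22.36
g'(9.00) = 2.74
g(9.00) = 3.64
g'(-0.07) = -1.87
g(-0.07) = 3.41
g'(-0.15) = -1.89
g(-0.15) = 3.56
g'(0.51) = -1.72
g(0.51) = 2.37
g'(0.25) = -1.79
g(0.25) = 2.83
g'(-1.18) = -2.09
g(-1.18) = 5.61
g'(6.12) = 0.74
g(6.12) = -1.26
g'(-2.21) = -2.23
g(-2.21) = 7.85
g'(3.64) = -0.58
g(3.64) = -1.38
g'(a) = 0.03*a^2 + 0.24*a - 1.85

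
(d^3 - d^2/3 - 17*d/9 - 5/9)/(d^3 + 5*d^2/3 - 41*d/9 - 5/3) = (d + 1)/(d + 3)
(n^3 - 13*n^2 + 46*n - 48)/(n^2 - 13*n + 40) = (n^2 - 5*n + 6)/(n - 5)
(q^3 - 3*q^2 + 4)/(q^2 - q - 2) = q - 2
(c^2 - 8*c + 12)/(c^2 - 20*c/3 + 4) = 3*(c - 2)/(3*c - 2)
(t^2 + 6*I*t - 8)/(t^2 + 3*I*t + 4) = (t + 2*I)/(t - I)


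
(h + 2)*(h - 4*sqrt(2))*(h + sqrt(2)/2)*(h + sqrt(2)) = h^4 - 5*sqrt(2)*h^3/2 + 2*h^3 - 11*h^2 - 5*sqrt(2)*h^2 - 22*h - 4*sqrt(2)*h - 8*sqrt(2)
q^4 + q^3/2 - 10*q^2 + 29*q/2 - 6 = (q - 3/2)*(q - 1)^2*(q + 4)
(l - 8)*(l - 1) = l^2 - 9*l + 8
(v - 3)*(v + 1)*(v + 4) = v^3 + 2*v^2 - 11*v - 12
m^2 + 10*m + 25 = (m + 5)^2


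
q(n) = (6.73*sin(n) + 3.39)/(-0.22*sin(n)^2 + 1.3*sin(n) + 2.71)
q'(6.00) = 2.39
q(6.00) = 0.65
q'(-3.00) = -2.12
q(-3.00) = 0.97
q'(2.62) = -1.19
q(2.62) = 2.04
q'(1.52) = 0.06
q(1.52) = 2.67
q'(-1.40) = 1.59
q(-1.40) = -2.67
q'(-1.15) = 3.12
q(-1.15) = -2.05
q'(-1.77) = -1.82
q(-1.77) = -2.62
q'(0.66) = 1.03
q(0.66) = 2.19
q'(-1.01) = 3.44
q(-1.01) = -1.59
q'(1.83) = -0.30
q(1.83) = 2.63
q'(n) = (0.44*sin(n)*cos(n) - 1.3*cos(n))*(6.73*sin(n) + 3.39)/(-0.22*sin(n)^2 + 1.3*sin(n) + 2.71)^2 + 6.73*cos(n)/(-0.22*sin(n)^2 + 1.3*sin(n) + 2.71) = (1.4806*sin(n)^2 + 1.4916*sin(n) + 13.8313)*cos(n)/(0.0484*sin(n)^4 - 0.572*sin(n)^3 + 0.4976*sin(n)^2 + 7.046*sin(n) + 7.3441)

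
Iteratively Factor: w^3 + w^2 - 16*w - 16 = (w + 1)*(w^2 - 16) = (w - 4)*(w + 1)*(w + 4)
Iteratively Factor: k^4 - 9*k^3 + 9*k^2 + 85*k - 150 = (k - 5)*(k^3 - 4*k^2 - 11*k + 30) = (k - 5)*(k + 3)*(k^2 - 7*k + 10) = (k - 5)^2*(k + 3)*(k - 2)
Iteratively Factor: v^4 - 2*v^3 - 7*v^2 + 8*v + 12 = (v - 2)*(v^3 - 7*v - 6) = (v - 2)*(v + 2)*(v^2 - 2*v - 3) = (v - 3)*(v - 2)*(v + 2)*(v + 1)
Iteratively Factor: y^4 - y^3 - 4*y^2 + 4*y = (y - 1)*(y^3 - 4*y) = (y - 2)*(y - 1)*(y^2 + 2*y) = y*(y - 2)*(y - 1)*(y + 2)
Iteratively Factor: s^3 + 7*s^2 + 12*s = (s + 3)*(s^2 + 4*s) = s*(s + 3)*(s + 4)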